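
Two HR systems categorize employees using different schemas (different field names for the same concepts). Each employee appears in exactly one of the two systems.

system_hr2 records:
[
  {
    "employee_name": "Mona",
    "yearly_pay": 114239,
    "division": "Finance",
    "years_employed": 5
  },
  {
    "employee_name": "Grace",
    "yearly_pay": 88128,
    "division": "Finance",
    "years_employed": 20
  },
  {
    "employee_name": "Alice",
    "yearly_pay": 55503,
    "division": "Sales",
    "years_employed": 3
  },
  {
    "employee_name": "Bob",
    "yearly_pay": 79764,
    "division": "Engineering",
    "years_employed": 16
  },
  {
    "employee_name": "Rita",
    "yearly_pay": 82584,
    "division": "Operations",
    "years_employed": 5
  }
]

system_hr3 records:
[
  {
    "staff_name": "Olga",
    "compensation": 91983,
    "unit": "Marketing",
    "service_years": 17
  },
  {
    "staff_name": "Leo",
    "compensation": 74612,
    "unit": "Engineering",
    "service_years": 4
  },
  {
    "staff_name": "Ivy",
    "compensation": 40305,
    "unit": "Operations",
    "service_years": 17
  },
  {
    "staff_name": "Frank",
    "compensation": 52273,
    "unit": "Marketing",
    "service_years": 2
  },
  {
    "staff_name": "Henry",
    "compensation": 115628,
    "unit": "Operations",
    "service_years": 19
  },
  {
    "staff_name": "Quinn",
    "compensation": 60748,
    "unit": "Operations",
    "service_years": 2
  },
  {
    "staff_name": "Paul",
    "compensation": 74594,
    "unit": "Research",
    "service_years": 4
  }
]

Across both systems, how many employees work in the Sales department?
1

Schema mapping: "division" (system_hr2) = "unit" (system_hr3) = department

Sales employees in system_hr2: 1
Sales employees in system_hr3: 0

Total in Sales: 1 + 0 = 1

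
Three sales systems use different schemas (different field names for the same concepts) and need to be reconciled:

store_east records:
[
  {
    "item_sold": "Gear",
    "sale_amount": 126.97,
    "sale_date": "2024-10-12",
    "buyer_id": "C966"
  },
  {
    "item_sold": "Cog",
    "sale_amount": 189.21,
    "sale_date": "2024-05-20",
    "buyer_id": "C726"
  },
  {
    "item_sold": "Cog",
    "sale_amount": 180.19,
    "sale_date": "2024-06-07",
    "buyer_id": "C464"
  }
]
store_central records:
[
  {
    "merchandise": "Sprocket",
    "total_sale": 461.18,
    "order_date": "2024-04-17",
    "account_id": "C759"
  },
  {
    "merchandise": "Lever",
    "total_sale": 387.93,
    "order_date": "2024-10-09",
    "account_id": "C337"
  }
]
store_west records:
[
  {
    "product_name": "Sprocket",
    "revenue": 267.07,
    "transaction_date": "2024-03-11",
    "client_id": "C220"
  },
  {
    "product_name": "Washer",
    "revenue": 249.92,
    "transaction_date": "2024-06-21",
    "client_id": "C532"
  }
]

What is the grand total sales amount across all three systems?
1862.47

Schema reconciliation - all amount fields map to sale amount:

store_east (sale_amount): 496.37
store_central (total_sale): 849.11
store_west (revenue): 516.99

Grand total: 1862.47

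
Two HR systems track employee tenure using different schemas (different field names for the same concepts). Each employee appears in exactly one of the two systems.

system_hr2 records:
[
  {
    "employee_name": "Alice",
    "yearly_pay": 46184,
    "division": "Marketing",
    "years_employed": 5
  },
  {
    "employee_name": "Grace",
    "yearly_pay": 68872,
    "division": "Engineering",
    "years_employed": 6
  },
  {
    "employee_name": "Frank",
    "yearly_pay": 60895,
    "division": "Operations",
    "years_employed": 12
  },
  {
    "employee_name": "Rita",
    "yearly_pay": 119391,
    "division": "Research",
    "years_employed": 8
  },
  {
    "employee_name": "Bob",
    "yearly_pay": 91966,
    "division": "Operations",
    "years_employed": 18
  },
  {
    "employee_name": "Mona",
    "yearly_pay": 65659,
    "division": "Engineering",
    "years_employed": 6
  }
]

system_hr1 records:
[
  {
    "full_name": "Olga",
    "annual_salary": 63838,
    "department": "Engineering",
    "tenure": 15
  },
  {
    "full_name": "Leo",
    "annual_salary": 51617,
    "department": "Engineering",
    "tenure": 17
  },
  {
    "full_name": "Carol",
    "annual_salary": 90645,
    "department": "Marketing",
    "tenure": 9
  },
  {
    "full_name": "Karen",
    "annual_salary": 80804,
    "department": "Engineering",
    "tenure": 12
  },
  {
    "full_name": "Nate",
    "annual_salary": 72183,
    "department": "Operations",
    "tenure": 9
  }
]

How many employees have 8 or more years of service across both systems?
8

Reconcile schemas: "years_employed" (system_hr2) = "tenure" (system_hr1) = years of service

From system_hr2: 3 employees with >= 8 years
From system_hr1: 5 employees with >= 8 years

Total: 3 + 5 = 8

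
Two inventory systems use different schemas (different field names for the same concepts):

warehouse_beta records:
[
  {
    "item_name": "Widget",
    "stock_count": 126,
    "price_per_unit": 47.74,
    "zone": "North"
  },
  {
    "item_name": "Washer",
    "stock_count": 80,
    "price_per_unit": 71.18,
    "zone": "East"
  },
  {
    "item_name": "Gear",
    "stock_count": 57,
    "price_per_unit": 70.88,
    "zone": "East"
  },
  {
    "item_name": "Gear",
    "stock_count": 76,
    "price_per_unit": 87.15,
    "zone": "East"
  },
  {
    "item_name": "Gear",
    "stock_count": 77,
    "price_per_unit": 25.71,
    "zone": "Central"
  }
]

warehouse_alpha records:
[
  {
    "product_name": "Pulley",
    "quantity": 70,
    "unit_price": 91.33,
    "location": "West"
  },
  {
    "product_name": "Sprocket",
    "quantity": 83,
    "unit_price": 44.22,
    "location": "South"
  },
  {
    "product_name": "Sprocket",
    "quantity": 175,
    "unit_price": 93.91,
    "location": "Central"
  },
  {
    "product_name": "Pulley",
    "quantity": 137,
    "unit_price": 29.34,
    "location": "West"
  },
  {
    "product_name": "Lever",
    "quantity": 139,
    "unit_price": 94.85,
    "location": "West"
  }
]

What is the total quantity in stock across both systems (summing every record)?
1020

To reconcile these schemas, identify the field holding the quantity in stock in each system:
1. In warehouse_beta it is "stock_count"
2. In warehouse_alpha it is "quantity"

From warehouse_beta: 126 + 80 + 57 + 76 + 77 = 416
From warehouse_alpha: 70 + 83 + 175 + 137 + 139 = 604

Total: 416 + 604 = 1020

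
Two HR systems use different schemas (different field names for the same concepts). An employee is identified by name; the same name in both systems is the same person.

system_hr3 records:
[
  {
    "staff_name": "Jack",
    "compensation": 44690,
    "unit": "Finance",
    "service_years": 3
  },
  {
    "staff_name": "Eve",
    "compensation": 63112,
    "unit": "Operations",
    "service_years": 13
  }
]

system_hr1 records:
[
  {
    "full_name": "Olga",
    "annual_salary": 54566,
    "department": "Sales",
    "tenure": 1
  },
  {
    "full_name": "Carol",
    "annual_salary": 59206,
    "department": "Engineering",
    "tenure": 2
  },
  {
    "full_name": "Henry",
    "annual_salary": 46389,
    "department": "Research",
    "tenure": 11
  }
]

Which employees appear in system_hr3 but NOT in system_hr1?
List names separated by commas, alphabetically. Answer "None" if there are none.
Eve, Jack

Schema mapping: "staff_name" (system_hr3) = "full_name" (system_hr1) = employee name

Names in system_hr3: ['Eve', 'Jack']
Names in system_hr1: ['Carol', 'Henry', 'Olga']

In system_hr3 but not system_hr1: ['Eve', 'Jack']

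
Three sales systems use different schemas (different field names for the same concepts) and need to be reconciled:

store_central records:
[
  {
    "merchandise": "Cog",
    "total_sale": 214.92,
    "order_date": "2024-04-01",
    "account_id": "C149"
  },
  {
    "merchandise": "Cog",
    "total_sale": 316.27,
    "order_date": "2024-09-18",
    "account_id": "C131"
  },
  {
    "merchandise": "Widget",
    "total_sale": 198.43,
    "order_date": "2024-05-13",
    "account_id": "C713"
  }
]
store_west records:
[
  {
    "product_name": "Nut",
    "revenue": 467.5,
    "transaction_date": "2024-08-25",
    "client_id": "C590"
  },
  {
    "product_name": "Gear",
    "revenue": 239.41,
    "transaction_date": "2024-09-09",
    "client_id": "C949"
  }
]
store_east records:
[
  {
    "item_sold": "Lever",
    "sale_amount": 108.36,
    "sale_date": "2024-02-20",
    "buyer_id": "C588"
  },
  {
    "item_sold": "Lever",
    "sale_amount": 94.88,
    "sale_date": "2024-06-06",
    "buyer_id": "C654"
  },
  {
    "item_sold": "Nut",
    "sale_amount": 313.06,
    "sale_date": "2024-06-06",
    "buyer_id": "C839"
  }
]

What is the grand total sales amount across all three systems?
1952.83

Schema reconciliation - all amount fields map to sale amount:

store_central (total_sale): 729.62
store_west (revenue): 706.91
store_east (sale_amount): 516.3

Grand total: 1952.83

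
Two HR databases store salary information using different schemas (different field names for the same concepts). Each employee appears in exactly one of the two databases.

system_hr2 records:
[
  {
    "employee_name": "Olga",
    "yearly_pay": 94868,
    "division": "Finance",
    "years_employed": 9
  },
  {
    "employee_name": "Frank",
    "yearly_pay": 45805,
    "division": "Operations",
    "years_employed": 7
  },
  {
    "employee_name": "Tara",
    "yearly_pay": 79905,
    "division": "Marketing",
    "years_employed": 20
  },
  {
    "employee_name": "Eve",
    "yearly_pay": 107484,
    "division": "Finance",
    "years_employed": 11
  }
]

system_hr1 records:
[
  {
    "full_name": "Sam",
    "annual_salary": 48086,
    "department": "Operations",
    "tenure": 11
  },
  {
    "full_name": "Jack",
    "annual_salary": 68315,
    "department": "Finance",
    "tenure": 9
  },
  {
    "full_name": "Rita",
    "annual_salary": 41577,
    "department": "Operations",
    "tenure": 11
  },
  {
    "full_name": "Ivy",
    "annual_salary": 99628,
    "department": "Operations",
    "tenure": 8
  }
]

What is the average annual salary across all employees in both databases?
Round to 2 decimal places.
73208.50

Schema mapping: "yearly_pay" (system_hr2) = "annual_salary" (system_hr1) = annual salary

All salaries: [94868, 45805, 79905, 107484, 48086, 68315, 41577, 99628]
Sum: 585668
Count: 8
Average: 585668 / 8 = 73208.50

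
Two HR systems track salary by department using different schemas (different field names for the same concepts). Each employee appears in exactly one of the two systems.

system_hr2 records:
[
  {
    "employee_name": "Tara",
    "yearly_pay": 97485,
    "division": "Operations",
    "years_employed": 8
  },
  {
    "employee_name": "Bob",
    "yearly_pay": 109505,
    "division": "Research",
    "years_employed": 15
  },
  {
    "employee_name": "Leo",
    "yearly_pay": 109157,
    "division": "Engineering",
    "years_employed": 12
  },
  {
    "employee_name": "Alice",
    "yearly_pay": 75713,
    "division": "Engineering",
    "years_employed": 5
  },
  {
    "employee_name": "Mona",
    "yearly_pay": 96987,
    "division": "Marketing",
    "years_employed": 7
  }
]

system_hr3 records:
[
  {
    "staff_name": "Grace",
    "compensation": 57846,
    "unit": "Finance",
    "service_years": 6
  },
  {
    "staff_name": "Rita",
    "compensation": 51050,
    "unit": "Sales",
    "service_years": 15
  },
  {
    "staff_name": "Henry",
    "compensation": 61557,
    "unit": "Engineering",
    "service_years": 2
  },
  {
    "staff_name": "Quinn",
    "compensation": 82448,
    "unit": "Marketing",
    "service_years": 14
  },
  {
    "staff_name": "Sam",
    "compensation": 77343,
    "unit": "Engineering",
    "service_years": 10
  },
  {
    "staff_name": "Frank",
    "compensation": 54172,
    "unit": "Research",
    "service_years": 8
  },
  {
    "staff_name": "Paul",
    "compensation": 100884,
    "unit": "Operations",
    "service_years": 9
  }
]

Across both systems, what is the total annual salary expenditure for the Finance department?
57846

Schema mappings:
- "division" (system_hr2) = "unit" (system_hr3) = department
- "yearly_pay" (system_hr2) = "compensation" (system_hr3) = salary

Finance salaries from system_hr2: 0
Finance salaries from system_hr3: 57846

Total: 0 + 57846 = 57846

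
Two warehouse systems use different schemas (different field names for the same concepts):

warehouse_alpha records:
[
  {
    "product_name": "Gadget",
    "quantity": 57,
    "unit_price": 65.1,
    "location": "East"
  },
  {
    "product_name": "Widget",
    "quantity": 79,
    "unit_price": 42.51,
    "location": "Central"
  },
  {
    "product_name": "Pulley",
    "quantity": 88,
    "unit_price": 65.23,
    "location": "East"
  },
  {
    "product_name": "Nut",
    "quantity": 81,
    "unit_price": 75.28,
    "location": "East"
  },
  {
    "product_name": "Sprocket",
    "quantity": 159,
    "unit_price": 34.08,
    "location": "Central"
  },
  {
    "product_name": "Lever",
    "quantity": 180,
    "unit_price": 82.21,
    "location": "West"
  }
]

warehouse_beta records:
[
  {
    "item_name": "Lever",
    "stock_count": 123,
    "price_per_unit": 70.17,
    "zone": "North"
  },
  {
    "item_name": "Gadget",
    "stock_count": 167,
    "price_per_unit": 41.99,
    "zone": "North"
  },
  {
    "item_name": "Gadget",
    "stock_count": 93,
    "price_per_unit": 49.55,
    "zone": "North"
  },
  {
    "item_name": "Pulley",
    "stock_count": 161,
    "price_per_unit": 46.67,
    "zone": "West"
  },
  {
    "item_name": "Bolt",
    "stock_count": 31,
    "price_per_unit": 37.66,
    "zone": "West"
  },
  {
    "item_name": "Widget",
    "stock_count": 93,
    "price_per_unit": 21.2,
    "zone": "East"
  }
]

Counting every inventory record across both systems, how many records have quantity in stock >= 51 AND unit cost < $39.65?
2

Schema mappings:
- "quantity" (warehouse_alpha) = "stock_count" (warehouse_beta) = quantity
- "unit_price" (warehouse_alpha) = "price_per_unit" (warehouse_beta) = unit cost

Records meeting both conditions in warehouse_alpha: 1
Records meeting both conditions in warehouse_beta: 1

Total: 1 + 1 = 2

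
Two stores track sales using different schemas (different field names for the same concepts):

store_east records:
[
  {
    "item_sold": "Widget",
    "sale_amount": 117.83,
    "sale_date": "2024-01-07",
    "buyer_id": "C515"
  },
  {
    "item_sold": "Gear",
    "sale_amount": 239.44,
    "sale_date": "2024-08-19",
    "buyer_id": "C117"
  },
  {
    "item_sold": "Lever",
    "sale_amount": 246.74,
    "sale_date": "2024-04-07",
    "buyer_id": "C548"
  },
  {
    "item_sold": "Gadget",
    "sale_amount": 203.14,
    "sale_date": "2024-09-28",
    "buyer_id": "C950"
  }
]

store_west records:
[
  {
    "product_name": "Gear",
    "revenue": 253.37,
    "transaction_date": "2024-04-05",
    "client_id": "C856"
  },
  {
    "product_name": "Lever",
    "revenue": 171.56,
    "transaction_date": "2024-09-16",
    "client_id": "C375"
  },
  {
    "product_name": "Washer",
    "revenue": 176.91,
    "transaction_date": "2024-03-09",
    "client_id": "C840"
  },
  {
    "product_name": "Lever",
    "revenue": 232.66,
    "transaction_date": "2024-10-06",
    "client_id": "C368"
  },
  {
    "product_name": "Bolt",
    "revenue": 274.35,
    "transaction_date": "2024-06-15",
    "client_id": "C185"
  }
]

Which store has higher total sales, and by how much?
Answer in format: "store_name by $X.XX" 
store_west by $301.70

Schema mapping: "sale_amount" (store_east) = "revenue" (store_west) = sale amount

Total for store_east: 807.15
Total for store_west: 1108.85

Difference: |807.15 - 1108.85| = 301.70
store_west has higher sales by $301.70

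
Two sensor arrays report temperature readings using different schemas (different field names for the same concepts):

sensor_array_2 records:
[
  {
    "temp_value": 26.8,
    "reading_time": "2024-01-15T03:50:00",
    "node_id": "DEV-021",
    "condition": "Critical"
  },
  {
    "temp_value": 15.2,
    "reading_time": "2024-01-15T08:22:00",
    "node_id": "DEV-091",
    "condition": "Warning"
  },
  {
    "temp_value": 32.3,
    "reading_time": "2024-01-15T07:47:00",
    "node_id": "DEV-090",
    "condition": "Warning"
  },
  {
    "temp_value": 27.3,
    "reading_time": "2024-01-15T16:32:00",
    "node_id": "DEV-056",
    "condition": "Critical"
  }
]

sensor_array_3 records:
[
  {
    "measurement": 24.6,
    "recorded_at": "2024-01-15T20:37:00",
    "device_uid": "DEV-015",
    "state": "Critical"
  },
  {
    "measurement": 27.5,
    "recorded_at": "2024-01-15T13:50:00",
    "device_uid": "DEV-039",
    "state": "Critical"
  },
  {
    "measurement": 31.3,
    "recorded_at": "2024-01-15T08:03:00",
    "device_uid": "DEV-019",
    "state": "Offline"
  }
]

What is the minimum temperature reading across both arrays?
15.2

Schema mapping: "temp_value" (sensor_array_2) = "measurement" (sensor_array_3) = temperature reading

Minimum in sensor_array_2: 15.2
Minimum in sensor_array_3: 24.6

Overall minimum: min(15.2, 24.6) = 15.2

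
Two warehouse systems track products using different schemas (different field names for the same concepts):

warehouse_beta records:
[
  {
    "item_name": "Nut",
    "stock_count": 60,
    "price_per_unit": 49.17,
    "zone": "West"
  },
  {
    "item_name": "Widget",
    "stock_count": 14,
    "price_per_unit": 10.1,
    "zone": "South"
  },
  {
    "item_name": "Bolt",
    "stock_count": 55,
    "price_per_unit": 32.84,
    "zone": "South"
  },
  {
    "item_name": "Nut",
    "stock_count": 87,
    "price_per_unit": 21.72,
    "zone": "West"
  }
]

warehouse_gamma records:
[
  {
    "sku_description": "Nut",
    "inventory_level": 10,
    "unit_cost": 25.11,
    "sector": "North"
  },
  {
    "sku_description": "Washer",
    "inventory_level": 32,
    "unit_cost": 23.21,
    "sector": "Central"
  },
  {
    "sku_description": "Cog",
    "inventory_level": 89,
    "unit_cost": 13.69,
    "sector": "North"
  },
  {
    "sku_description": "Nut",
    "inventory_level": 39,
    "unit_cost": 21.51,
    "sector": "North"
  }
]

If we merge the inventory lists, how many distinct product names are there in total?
5

Schema mapping: "item_name" (warehouse_beta) = "sku_description" (warehouse_gamma) = product name

Products in warehouse_beta: ['Bolt', 'Nut', 'Widget']
Products in warehouse_gamma: ['Cog', 'Nut', 'Washer']

Union (unique products): ['Bolt', 'Cog', 'Nut', 'Washer', 'Widget']
Count: 5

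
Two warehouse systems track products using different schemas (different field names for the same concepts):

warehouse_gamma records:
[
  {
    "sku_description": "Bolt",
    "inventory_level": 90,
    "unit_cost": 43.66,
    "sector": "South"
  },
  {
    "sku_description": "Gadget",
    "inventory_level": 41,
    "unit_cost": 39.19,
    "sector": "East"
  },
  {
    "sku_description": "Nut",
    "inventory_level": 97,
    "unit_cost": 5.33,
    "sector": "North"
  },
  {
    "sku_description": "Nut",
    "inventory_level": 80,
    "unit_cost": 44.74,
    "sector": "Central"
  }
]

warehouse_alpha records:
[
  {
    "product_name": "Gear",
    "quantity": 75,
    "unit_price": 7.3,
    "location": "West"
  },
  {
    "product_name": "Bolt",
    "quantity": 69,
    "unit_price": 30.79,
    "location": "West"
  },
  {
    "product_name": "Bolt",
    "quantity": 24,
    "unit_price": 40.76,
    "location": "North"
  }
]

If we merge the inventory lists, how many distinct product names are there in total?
4

Schema mapping: "sku_description" (warehouse_gamma) = "product_name" (warehouse_alpha) = product name

Products in warehouse_gamma: ['Bolt', 'Gadget', 'Nut']
Products in warehouse_alpha: ['Bolt', 'Gear']

Union (unique products): ['Bolt', 'Gadget', 'Gear', 'Nut']
Count: 4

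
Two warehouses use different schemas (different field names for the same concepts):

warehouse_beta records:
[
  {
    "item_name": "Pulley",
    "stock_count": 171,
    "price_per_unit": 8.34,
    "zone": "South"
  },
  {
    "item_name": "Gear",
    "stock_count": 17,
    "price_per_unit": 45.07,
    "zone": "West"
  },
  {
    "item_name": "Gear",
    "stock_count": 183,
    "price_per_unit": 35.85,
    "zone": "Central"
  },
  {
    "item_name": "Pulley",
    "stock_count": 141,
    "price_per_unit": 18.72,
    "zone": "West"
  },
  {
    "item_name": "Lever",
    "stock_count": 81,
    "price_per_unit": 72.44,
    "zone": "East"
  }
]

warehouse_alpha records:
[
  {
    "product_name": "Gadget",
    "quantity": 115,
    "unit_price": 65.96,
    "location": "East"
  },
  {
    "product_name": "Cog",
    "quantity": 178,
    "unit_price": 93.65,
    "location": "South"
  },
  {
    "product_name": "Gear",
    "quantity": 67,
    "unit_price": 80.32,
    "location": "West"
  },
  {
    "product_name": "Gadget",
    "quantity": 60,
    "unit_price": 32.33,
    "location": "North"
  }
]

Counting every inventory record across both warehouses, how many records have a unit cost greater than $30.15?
7

Schema mapping: "price_per_unit" (warehouse_beta) = "unit_price" (warehouse_alpha) = unit cost

Records > $30.15 in warehouse_beta: 3
Records > $30.15 in warehouse_alpha: 4

Total count: 3 + 4 = 7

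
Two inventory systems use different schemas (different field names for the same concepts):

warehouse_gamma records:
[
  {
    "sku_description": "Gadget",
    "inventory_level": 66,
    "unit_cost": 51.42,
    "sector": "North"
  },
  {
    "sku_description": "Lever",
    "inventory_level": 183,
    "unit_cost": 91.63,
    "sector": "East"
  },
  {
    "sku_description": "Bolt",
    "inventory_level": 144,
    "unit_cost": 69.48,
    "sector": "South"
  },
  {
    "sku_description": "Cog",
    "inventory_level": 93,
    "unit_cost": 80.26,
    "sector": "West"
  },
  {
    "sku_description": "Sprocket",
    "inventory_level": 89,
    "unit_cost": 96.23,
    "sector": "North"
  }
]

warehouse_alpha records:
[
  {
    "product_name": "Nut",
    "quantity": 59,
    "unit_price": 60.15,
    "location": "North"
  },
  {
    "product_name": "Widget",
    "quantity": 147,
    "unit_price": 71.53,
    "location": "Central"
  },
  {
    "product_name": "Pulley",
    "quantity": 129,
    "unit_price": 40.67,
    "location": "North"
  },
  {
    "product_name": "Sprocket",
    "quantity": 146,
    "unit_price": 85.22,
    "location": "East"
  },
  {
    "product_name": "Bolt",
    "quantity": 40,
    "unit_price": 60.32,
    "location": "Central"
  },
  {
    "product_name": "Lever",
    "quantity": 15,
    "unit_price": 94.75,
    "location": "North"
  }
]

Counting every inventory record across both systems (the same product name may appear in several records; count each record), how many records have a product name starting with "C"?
1

Schema mapping: "sku_description" (warehouse_gamma) = "product_name" (warehouse_alpha) = product name

Records with product name starting with "C" in warehouse_gamma: 1
Records with product name starting with "C" in warehouse_alpha: 0

Total: 1 + 0 = 1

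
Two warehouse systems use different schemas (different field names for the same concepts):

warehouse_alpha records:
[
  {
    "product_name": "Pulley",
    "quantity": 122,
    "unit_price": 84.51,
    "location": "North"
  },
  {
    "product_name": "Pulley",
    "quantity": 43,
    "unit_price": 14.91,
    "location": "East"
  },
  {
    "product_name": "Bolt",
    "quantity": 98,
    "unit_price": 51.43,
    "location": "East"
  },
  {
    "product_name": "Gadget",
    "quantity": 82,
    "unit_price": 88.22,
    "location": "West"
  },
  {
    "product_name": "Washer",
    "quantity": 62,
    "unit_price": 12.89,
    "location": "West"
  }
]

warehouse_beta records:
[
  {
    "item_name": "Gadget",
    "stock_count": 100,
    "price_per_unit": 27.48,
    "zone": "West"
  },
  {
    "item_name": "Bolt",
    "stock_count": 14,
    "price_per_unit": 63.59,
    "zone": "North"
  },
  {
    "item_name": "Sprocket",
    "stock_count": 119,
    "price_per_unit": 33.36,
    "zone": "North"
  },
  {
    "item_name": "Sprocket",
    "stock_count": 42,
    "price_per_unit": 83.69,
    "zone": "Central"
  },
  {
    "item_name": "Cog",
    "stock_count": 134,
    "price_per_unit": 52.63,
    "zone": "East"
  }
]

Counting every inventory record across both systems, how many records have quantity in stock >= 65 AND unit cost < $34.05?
2

Schema mappings:
- "quantity" (warehouse_alpha) = "stock_count" (warehouse_beta) = quantity
- "unit_price" (warehouse_alpha) = "price_per_unit" (warehouse_beta) = unit cost

Records meeting both conditions in warehouse_alpha: 0
Records meeting both conditions in warehouse_beta: 2

Total: 0 + 2 = 2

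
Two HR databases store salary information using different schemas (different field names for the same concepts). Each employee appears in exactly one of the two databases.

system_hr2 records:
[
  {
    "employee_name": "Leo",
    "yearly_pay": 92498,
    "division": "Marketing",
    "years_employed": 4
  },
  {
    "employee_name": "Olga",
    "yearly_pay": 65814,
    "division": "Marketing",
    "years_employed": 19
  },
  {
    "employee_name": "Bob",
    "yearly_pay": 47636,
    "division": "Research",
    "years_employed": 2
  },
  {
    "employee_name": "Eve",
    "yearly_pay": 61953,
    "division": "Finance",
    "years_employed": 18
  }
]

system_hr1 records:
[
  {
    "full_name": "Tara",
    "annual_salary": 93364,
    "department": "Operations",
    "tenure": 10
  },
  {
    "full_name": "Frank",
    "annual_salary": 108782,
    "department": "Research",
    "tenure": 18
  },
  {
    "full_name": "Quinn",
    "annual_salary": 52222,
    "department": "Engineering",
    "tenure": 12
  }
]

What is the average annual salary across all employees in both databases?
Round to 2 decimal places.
74609.86

Schema mapping: "yearly_pay" (system_hr2) = "annual_salary" (system_hr1) = annual salary

All salaries: [92498, 65814, 47636, 61953, 93364, 108782, 52222]
Sum: 522269
Count: 7
Average: 522269 / 7 = 74609.86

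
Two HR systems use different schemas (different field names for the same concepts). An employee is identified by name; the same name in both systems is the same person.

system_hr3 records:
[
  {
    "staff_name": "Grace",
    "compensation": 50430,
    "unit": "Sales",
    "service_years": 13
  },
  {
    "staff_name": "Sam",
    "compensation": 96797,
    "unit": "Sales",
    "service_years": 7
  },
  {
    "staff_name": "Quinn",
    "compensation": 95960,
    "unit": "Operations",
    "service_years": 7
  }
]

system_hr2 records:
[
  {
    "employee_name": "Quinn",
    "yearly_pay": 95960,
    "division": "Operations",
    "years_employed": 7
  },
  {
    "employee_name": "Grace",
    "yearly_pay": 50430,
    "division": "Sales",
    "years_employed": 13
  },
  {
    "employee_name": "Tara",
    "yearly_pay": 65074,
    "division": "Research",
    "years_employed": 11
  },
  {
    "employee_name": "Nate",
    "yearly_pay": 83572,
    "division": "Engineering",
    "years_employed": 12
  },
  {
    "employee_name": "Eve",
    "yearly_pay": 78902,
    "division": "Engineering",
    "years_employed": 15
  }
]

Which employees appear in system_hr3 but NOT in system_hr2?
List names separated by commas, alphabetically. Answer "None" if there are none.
Sam

Schema mapping: "staff_name" (system_hr3) = "employee_name" (system_hr2) = employee name

Names in system_hr3: ['Grace', 'Quinn', 'Sam']
Names in system_hr2: ['Eve', 'Grace', 'Nate', 'Quinn', 'Tara']

In system_hr3 but not system_hr2: ['Sam']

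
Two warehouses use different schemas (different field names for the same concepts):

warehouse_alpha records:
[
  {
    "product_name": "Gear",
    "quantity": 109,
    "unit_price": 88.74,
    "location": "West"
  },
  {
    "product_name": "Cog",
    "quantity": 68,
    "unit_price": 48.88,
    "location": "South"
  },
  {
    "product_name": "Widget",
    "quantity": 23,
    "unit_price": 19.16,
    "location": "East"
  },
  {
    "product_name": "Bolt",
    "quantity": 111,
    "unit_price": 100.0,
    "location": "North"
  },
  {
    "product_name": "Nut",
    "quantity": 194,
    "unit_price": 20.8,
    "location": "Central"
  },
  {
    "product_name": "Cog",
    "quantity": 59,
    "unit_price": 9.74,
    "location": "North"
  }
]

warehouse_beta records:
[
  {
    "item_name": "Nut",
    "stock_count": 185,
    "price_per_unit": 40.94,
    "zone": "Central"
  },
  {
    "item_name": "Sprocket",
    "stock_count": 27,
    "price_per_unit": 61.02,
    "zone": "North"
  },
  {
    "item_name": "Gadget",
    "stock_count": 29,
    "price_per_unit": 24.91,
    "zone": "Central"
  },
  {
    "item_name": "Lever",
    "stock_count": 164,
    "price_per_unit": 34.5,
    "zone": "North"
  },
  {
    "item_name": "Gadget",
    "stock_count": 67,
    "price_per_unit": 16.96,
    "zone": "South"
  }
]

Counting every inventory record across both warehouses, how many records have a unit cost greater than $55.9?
3

Schema mapping: "unit_price" (warehouse_alpha) = "price_per_unit" (warehouse_beta) = unit cost

Records > $55.9 in warehouse_alpha: 2
Records > $55.9 in warehouse_beta: 1

Total count: 2 + 1 = 3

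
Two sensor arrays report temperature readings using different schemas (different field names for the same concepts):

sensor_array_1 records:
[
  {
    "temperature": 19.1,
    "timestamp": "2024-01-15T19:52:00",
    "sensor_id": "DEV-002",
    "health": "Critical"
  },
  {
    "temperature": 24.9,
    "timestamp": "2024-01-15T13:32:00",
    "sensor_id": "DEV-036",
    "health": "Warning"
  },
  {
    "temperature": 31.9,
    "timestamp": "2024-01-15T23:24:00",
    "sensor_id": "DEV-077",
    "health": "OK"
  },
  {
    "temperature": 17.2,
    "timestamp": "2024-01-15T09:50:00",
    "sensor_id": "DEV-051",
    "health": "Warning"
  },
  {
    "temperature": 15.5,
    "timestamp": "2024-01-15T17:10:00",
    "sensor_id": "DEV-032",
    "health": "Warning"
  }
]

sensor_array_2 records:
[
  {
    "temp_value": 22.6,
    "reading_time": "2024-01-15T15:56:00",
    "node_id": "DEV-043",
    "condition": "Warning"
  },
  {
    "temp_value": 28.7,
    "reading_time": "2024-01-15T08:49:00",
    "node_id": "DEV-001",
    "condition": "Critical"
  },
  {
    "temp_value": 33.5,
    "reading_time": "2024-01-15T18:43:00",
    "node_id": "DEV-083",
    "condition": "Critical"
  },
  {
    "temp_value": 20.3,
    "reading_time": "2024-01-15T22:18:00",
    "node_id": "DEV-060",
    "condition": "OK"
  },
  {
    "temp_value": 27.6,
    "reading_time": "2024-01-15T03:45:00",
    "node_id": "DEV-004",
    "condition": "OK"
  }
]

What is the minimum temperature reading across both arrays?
15.5

Schema mapping: "temperature" (sensor_array_1) = "temp_value" (sensor_array_2) = temperature reading

Minimum in sensor_array_1: 15.5
Minimum in sensor_array_2: 20.3

Overall minimum: min(15.5, 20.3) = 15.5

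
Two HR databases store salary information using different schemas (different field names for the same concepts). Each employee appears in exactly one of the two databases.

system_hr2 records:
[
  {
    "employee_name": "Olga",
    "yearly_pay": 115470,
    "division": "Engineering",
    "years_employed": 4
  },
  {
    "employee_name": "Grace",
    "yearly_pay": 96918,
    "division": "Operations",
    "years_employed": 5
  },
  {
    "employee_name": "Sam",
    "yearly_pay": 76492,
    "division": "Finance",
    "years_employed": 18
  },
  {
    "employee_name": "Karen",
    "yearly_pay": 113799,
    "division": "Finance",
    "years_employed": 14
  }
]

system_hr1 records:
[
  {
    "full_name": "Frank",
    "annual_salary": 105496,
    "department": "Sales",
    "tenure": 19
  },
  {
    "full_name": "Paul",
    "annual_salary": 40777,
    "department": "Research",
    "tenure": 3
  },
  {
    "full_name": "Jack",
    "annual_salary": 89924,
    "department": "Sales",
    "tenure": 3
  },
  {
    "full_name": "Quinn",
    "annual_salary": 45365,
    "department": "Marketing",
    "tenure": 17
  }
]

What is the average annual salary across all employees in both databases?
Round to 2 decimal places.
85530.13

Schema mapping: "yearly_pay" (system_hr2) = "annual_salary" (system_hr1) = annual salary

All salaries: [115470, 96918, 76492, 113799, 105496, 40777, 89924, 45365]
Sum: 684241
Count: 8
Average: 684241 / 8 = 85530.13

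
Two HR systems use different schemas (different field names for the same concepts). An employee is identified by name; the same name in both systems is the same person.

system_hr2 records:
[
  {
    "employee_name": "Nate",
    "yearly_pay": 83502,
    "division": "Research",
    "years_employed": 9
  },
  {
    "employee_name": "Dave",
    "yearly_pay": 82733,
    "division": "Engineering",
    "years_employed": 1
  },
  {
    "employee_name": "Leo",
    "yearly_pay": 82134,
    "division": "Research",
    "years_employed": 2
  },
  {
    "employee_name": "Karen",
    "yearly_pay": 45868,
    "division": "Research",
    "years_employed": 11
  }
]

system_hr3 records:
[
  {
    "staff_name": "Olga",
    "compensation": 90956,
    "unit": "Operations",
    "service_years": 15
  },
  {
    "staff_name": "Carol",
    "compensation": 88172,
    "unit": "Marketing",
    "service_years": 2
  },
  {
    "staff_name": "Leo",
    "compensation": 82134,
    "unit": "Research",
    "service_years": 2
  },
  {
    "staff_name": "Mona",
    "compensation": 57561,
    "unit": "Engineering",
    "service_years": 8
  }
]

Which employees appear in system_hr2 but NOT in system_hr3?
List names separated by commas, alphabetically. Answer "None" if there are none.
Dave, Karen, Nate

Schema mapping: "employee_name" (system_hr2) = "staff_name" (system_hr3) = employee name

Names in system_hr2: ['Dave', 'Karen', 'Leo', 'Nate']
Names in system_hr3: ['Carol', 'Leo', 'Mona', 'Olga']

In system_hr2 but not system_hr3: ['Dave', 'Karen', 'Nate']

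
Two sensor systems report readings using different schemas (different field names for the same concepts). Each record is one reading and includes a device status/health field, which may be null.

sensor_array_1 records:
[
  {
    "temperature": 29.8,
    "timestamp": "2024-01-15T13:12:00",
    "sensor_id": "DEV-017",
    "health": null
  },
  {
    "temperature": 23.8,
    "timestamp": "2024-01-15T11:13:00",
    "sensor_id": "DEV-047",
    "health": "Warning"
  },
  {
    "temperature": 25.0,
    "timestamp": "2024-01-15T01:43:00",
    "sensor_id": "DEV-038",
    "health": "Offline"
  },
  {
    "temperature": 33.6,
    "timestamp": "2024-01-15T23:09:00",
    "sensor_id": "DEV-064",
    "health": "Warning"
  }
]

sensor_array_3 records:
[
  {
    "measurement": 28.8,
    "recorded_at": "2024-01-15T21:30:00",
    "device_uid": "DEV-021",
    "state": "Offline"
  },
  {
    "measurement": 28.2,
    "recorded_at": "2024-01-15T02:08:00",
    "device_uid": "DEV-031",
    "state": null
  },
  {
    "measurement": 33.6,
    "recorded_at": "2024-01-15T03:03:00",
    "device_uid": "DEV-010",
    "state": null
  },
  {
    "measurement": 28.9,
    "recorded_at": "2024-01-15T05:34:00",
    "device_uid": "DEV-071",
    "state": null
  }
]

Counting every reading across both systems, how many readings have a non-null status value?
4

Schema mapping: "health" (sensor_array_1) = "state" (sensor_array_3) = status

Non-null in sensor_array_1: 3
Non-null in sensor_array_3: 1

Total non-null: 3 + 1 = 4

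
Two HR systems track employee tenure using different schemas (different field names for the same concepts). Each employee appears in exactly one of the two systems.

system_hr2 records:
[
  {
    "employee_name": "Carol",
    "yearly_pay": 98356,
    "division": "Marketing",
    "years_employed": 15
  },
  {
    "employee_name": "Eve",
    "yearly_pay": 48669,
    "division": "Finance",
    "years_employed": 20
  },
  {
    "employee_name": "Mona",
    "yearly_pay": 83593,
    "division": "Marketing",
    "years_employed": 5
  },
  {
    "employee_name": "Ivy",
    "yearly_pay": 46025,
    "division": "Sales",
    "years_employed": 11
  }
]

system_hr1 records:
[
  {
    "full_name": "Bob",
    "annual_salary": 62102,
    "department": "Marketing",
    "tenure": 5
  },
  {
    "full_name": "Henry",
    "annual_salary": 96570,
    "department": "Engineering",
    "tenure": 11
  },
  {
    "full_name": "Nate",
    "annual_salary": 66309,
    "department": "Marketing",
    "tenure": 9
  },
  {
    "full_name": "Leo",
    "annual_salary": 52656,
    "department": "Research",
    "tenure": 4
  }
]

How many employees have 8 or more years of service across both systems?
5

Reconcile schemas: "years_employed" (system_hr2) = "tenure" (system_hr1) = years of service

From system_hr2: 3 employees with >= 8 years
From system_hr1: 2 employees with >= 8 years

Total: 3 + 2 = 5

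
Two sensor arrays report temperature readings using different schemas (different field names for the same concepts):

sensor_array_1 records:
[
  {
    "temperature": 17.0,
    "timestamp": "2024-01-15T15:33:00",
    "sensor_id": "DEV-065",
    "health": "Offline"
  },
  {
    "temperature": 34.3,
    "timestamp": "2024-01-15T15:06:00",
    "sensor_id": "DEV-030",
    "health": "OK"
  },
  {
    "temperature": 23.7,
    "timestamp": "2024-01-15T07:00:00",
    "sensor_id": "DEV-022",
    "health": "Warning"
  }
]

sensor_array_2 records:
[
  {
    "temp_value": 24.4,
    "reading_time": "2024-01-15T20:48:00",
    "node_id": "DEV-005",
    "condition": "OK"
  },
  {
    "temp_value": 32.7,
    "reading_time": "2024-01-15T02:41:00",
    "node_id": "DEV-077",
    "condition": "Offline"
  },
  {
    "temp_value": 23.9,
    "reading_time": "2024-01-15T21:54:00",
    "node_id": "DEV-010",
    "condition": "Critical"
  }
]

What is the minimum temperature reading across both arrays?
17.0

Schema mapping: "temperature" (sensor_array_1) = "temp_value" (sensor_array_2) = temperature reading

Minimum in sensor_array_1: 17.0
Minimum in sensor_array_2: 23.9

Overall minimum: min(17.0, 23.9) = 17.0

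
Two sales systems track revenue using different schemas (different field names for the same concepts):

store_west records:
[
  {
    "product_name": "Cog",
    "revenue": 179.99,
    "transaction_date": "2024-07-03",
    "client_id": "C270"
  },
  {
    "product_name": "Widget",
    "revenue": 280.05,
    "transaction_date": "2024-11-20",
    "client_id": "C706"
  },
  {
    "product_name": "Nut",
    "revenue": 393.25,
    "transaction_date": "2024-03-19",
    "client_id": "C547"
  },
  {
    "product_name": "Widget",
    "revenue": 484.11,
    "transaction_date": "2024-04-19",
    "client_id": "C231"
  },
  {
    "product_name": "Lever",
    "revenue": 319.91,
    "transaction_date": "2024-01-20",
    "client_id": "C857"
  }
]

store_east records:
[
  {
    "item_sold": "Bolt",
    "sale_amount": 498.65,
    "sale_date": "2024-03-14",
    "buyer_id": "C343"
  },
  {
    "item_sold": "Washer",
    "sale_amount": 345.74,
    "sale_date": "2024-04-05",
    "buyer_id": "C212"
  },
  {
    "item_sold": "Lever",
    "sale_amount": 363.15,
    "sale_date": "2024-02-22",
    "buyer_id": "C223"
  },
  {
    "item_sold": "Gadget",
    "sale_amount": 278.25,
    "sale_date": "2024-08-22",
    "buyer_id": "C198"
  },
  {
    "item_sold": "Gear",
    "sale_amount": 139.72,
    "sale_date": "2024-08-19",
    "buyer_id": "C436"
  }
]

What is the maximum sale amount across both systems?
498.65

Reconcile: "revenue" (store_west) = "sale_amount" (store_east) = sale amount

Maximum in store_west: 484.11
Maximum in store_east: 498.65

Overall maximum: max(484.11, 498.65) = 498.65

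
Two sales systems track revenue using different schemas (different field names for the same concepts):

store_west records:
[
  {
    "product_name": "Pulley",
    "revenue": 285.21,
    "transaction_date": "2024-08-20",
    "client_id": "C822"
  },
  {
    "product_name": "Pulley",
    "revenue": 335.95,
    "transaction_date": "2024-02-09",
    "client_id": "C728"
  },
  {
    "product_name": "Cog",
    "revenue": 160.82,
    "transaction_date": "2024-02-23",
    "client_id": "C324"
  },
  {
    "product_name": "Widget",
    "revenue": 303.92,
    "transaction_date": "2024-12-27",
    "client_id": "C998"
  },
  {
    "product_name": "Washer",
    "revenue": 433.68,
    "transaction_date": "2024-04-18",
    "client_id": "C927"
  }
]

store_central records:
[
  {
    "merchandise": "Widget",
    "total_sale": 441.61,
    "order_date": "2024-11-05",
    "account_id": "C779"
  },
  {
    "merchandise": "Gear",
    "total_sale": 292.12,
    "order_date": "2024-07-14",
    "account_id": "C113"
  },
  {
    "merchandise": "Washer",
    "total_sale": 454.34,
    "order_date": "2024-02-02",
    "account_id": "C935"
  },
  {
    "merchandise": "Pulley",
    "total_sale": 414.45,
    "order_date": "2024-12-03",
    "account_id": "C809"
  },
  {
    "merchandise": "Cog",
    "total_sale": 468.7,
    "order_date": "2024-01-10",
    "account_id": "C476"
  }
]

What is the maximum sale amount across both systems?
468.7

Reconcile: "revenue" (store_west) = "total_sale" (store_central) = sale amount

Maximum in store_west: 433.68
Maximum in store_central: 468.7

Overall maximum: max(433.68, 468.7) = 468.7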